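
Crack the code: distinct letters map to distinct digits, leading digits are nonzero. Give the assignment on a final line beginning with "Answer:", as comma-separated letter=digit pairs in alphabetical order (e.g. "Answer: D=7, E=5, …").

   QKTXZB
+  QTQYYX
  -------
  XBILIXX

Step 1. [col 1: B + X ≡ X (mod 10)] column 1: given nothing yet, carry-in 0, and all letters distinct, none taken yet, B+X≡X (mod 10) forces B=0. So B=0.
Step 2. [col 1: B + X ≡ X (mod 10)] no forcing yet in column 1 (carry-in 0); X=1 is free and consistent — try it, so X=1.
Step 3. [col 2: Z + Y ≡ X (mod 10)] no forcing yet in column 2 (carry-in 0); Z=4 is free and consistent — try it ⇒ Z=4.
Step 4. [col 2: Z + Y ≡ X (mod 10)] column 2 reads Z+Y+carry(0)=X with Z=4, X=1; with digits 0,1,4 already taken and all letters distinct, the only value for Y is 7. So Y=7.
Step 5. [col 3: X + Y ≡ I (mod 10)] column 3 reads X+Y+carry(1)=I with X=1, Y=7; with digits 0,1,4,7 already taken and all letters distinct, the only value for I is 9 ⇒ I=9.
Step 6. [col 4: T + Q ≡ L (mod 10)] several values work for L in column 4 (T + Q ≡ L (mod 10), carry-in 0); try L=8. So L=8.
Step 7. [col 4: T + Q ≡ L (mod 10)] T=3 is one option consistent with column 4 (T + Q ≡ L (mod 10), carry-in 0) — take it ⇒ T=3.
Step 8. [col 4: T + Q ≡ L (mod 10)] from column 4 (T=3, L=8, carry-in 0, digits 0,1,3,4,7,8,9 already taken and all letters distinct): Q must equal 5 ⇒ Q=5.
Step 9. [col 5: K + T ≡ I (mod 10)] from column 5 (T=3, I=9, carry-in 0, digits 0,1,3,4,5,7,8,9 already taken and all letters distinct): K must equal 6 ⇒ K=6.

Answer: B=0, I=9, K=6, L=8, Q=5, T=3, X=1, Y=7, Z=4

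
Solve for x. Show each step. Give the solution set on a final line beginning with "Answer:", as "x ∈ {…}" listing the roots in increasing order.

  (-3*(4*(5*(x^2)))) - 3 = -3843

Step 1. [(-3*(4*(5*(x^2)))) - 3 = -3843] 3 comes off first (add 3). So sub: -3*(4*(5*(x^2))) = -3840.
Step 2. [-3*(4*(5*(x^2))) = -3840] leading coefficient -3: divide by -3. So div: 4*(5*(x^2)) = 1280.
Step 3. [4*(5*(x^2)) = 1280] LHS = 4·(…); ÷4 both sides ⇒ div: 5*(x^2) = 320.
Step 4. [5*(x^2) = 320] divide by the outer 5, so div: x^2 = 64.
Step 5. [x^2 = 64] 64 ≥ 0, LHS is (·)² — take ±√ ⇒ sqrt: x = 8 or -8.

Answer: x ∈ {-8, 8}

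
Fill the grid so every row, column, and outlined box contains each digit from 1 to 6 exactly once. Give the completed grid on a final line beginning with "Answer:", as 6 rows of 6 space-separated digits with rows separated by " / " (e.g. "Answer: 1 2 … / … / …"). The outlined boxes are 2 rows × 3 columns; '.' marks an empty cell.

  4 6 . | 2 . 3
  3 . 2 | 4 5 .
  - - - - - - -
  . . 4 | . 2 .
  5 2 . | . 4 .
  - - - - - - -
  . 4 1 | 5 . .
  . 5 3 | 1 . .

Step 1. [r2c6∈{1,6}] r2c6 is the only open cell in row 2 admitting 6 ⇒ r2c6=6.
Step 2. [r3c1∈{1,6}] 1 has one home in col 1: r3c1 ⇒ r3c1=1.
Step 3. [r4c4∈{3,6}] row 4 places 3 nowhere but r4c4, so r4c4=3.
Step 4. [r6c5∈{6}] r6c5 has the single candidate 6, so r6c5=6.
Step 5. [r6c1∈{2}] only 2 remains possible at r6c1. So r6c1=2.
Step 6. [r4c3∈{6}] only 6 remains possible at r4c3, so r4c3=6.
Step 7. [r3c4∈{6}] nothing but 6 survives at r3c4 ⇒ r3c4=6.
Step 8. [r5c6∈{2}] r5c6 is down to just 2. So r5c6=2.
Step 9. [r4c6∈{1}] r4c6 is down to just 1, so r4c6=1.
Step 10. [r5c5∈{3}] r5c5 is down to just 3, so r5c5=3.
Step 11. [r5c1∈{6}] r5c1 has the single candidate 6. So r5c1=6.
Step 12. [r1c5∈{1}] nothing but 1 survives at r1c5 ⇒ r1c5=1.
Step 13. [r3c2∈{3}] r3c2 is down to just 3 ⇒ r3c2=3.
Step 14. [r3c6∈{5}] only 5 remains possible at r3c6. So r3c6=5.
Step 15. [r2c2∈{1}] r2c2 is down to just 1, so r2c2=1.
Step 16. [r6c6∈{4}] nothing but 4 survives at r6c6. So r6c6=4.
Step 17. [r1c3∈{5}] r1c3 has the single candidate 5 ⇒ r1c3=5.

Answer: 4 6 5 2 1 3 / 3 1 2 4 5 6 / 1 3 4 6 2 5 / 5 2 6 3 4 1 / 6 4 1 5 3 2 / 2 5 3 1 6 4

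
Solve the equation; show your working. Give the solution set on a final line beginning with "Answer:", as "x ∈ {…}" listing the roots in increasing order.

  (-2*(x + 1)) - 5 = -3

Step 1. [(-2*(x + 1)) - 5 = -3] add 5: x sits inside (… - 5). So sub: -2*(x + 1) = 2.
Step 2. [-2*(x + 1) = 2] divide by the outer -2 ⇒ div: x + 1 = -1.
Step 3. [x + 1 = -1] +1 is outermost — subtract 1 both sides. So sub: x = -2.

Answer: x ∈ {-2}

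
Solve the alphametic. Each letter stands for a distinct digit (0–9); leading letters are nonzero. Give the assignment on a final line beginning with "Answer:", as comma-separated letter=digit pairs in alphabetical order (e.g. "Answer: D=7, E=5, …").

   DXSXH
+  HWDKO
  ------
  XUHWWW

Step 1. [X] X is the leading digit of a 6-digit sum of two 5-digit numbers; the final carry is exactly 1, so X=1.
Step 2. [col 1: H + O ≡ W (mod 10)] O=9 is one option consistent with column 1 (H + O ≡ W (mod 10), carry-in 0) — take it, so O=9.
Step 3. [col 1: H + O ≡ W (mod 10)] several values work for H in column 1 (H + O ≡ W (mod 10), carry-in 0); try H=8 ⇒ H=8.
Step 4. [col 1: H + O ≡ W (mod 10)] column 1 reads H+O+carry(0)=W with H=8, O=9; with digits 1,8,9 already taken and all letters distinct, the only value for W is 7, so W=7.
Step 5. [col 2: X + K ≡ W (mod 10)] in column 2 we have X+K≡W with carry-in 1; given X=1, W=7 and digits 1,7,8,9 already taken and all letters distinct, that pins K to 5. So K=5.
Step 6. [col 3: S + D ≡ W (mod 10)] column 3 (S + D ≡ W (mod 10), carry-in 0) doesn't pin S yet; pick S=3 and continue. So S=3.
Step 7. [col 3: S + D ≡ W (mod 10)] from column 3 (S=3, W=7, carry-in 0, digits 1,3,5,7,8,9 already taken and all letters distinct): D must equal 4 ⇒ D=4.
Step 8. [col 5: D + H ≡ U (mod 10)] column 5 reads D+H+carry(0)=U with D=4, H=8; with digits 1,3,4,5,7,8,9 already taken and all letters distinct, the only value for U is 2, so U=2.

Answer: D=4, H=8, K=5, O=9, S=3, U=2, W=7, X=1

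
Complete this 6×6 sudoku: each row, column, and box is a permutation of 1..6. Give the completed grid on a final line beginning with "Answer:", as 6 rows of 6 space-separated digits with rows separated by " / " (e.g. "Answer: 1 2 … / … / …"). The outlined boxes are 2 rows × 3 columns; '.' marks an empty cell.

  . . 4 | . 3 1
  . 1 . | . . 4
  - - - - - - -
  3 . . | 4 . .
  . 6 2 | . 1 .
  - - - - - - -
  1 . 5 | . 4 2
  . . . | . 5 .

Step 1. [r5c4∈{3,6}] 6 has one home in row 5: r5c4. So r5c4=6.
Step 2. [r1c1∈{2,5,6}] in row 1, 6 fits only at r1c1, so r1c1=6.
Step 3. [r6c6∈{3}] r6c6's peers cover all but 3 ⇒ r6c6=3.
Step 4. [r3c2∈{5}] nothing but 5 survives at r3c2 ⇒ r3c2=5.
Step 5. [r1c4∈{2,5}] in row 1, 5 fits only at r1c4 ⇒ r1c4=5.
Step 6. [r3c5∈{2,6}] r3c5 is the only open cell in row 3 admitting 2. So r3c5=2.
Step 7. [r6c2∈{2,4}] col 2 places 4 nowhere but r6c2, so r6c2=4.
Step 8. [r2c1∈{2,5}] across row 2, 5 lands solely at r2c1 ⇒ r2c1=5.
Step 9. [r2c4∈{2}] r2c4 has the single candidate 2. So r2c4=2.
Step 10. [r6c4∈{1}] r6c4 has the single candidate 1, so r6c4=1.
Step 11. [r6c1∈{2}] r6c1 has the single candidate 2 ⇒ r6c1=2.
Step 12. [r4c6∈{5}] only 5 remains possible at r4c6. So r4c6=5.
Step 13. [r2c5∈{6}] nothing but 6 survives at r2c5, so r2c5=6.
Step 14. [r3c3∈{1}] r3c3 has the single candidate 1 ⇒ r3c3=1.
Step 15. [r2c3∈{3}] nothing but 3 survives at r2c3 ⇒ r2c3=3.
Step 16. [r4c1∈{4}] r4c1's peers cover all but 4 ⇒ r4c1=4.
Step 17. [r4c4∈{3}] only 3 remains possible at r4c4. So r4c4=3.
Step 18. [r5c2∈{3}] only 3 remains possible at r5c2. So r5c2=3.
Step 19. [r1c2∈{2}] r1c2 has the single candidate 2. So r1c2=2.
Step 20. [r6c3∈{6}] r6c3 is down to just 6. So r6c3=6.
Step 21. [r3c6∈{6}] r3c6 has the single candidate 6, so r3c6=6.

Answer: 6 2 4 5 3 1 / 5 1 3 2 6 4 / 3 5 1 4 2 6 / 4 6 2 3 1 5 / 1 3 5 6 4 2 / 2 4 6 1 5 3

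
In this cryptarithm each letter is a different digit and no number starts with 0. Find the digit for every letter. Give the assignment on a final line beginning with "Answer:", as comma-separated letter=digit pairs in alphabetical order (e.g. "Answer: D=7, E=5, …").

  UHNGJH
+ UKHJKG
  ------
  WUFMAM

Step 1. [col 1: H + G ≡ M (mod 10)] several values work for M in column 1 (H + G ≡ M (mod 10), carry-in 0); try M=9 ⇒ M=9.
Step 2. [col 1: H + G ≡ M (mod 10)] no forcing yet in column 1 (carry-in 0); H=8 is free and consistent — try it. So H=8.
Step 3. [col 1: H + G ≡ M (mod 10)] from column 1 (H=8, M=9, carry-in 0, digits 8,9 already taken and all letters distinct): G must equal 1 ⇒ G=1.
Step 4. [col 2: J + K ≡ A (mod 10)] column 2 (J + K ≡ A (mod 10), carry-in 0) doesn't pin K yet; pick K=3 and continue ⇒ K=3.
Step 5. [col 2: J + K ≡ A (mod 10)] J=7 is one option consistent with column 2 (J + K ≡ A (mod 10), carry-in 0) — take it, so J=7.
Step 6. [col 2: J + K ≡ A (mod 10)] column 2 reads J+K+carry(0)=A with J=7, K=3; with digits 1,3,7,8,9 already taken and all letters distinct, the only value for A is 0 ⇒ A=0.
Step 7. [col 4: N + H ≡ F (mod 10)] no forcing yet in column 4 (carry-in 0); F=4 is free and consistent — try it ⇒ F=4.
Step 8. [col 4: N + H ≡ F (mod 10)] column 4 reads N+H+carry(0)=F with H=8, F=4; with digits 0,1,3,4,7,8,9 already taken and all letters distinct, the only value for N is 6. So N=6.
Step 9. [col 5: H + K ≡ U (mod 10)] in column 5 we have H+K≡U with carry-in 1; given H=8, K=3 and digits 0,1,3,4,6,7,8,9 already taken and all letters distinct, that pins U to 2 ⇒ U=2.
Step 10. [col 6: U + U ≡ W (mod 10)] column 6: given U=2, carry-in 1, and digits 0,1,2,3,4,6,7,8,9 already taken and all letters distinct, U+U≡W (mod 10) forces W=5 ⇒ W=5.

Answer: A=0, F=4, G=1, H=8, J=7, K=3, M=9, N=6, U=2, W=5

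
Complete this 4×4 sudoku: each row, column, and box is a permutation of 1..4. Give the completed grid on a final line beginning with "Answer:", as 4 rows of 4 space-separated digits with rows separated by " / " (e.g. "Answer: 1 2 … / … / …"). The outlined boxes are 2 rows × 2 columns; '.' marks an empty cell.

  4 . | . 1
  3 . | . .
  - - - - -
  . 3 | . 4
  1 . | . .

Step 1. [r2c4∈{2}] r2c4 has the single candidate 2 ⇒ r2c4=2.
Step 2. [r3c1∈{2}] r3c1's peers cover all but 2. So r3c1=2.
Step 3. [r4c4∈{3}] r4c4 is down to just 3, so r4c4=3.
Step 4. [r4c3∈{2}] r4c3 has the single candidate 2, so r4c3=2.
Step 5. [r1c3∈{3}] r1c3's peers cover all but 3. So r1c3=3.
Step 6. [r1c2∈{2}] r1c2's peers cover all but 2, so r1c2=2.
Step 7. [r2c3∈{4}] nothing but 4 survives at r2c3, so r2c3=4.
Step 8. [r4c2∈{4}] r4c2's peers cover all but 4, so r4c2=4.
Step 9. [r3c3∈{1}] r3c3 has the single candidate 1 ⇒ r3c3=1.
Step 10. [r2c2∈{1}] r2c2 is down to just 1 ⇒ r2c2=1.

Answer: 4 2 3 1 / 3 1 4 2 / 2 3 1 4 / 1 4 2 3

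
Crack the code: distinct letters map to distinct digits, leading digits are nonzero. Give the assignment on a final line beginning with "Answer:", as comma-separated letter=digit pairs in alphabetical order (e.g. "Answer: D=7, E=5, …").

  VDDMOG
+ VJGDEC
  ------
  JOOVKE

Step 1. [col 1: G + C ≡ E (mod 10)] G=8 is one option consistent with column 1 (G + C ≡ E (mod 10), carry-in 0) — take it, so G=8.
Step 2. [col 1: G + C ≡ E (mod 10)] no forcing yet in column 1 (carry-in 0); E=4 is free and consistent — try it ⇒ E=4.
Step 3. [col 1: G + C ≡ E (mod 10)] column 1 reads G+C+carry(0)=E with G=8, E=4; with digits 4,8 already taken and all letters distinct, the only value for C is 6, so C=6.
Step 4. [col 2: O + E ≡ K (mod 10)] several values work for K in column 2 (O + E ≡ K (mod 10), carry-in 1); try K=5. So K=5.
Step 5. [col 2: O + E ≡ K (mod 10)] in column 2 we have O+E≡K with carry-in 1; given E=4, K=5 and digits 4,5,6,8 already taken and all letters distinct, that pins O to 0, so O=0.
Step 6. [col 3: M + D ≡ V (mod 10)] V=3 is one option consistent with column 3 (M + D ≡ V (mod 10), carry-in 0) — take it ⇒ V=3.
Step 7. [col 3: M + D ≡ V (mod 10)] column 3 (M + D ≡ V (mod 10), carry-in 0) doesn't pin D yet; pick D=2 and continue ⇒ D=2.
Step 8. [col 3: M + D ≡ V (mod 10)] column 3 reads M+D+carry(0)=V with D=2, V=3; with digits 0,2,3,4,5,6,8 already taken and all letters distinct, the only value for M is 1. So M=1.
Step 9. [col 5: D + J ≡ O (mod 10)] from column 5 (D=2, O=0, carry-in 1, digits 0,1,2,3,4,5,6,8 already taken and all letters distinct): J must equal 7, so J=7.

Answer: C=6, D=2, E=4, G=8, J=7, K=5, M=1, O=0, V=3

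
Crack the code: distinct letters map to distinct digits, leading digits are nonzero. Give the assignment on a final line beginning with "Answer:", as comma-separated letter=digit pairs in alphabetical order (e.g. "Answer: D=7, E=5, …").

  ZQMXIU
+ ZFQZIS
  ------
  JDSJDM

Step 1. [col 1: U + S ≡ M (mod 10)] several values work for M in column 1 (U + S ≡ M (mod 10), carry-in 0); try M=5 ⇒ M=5.
Step 2. [col 1: U + S ≡ M (mod 10)] no forcing yet in column 1 (carry-in 0); U=6 is free and consistent — try it, so U=6.
Step 3. [col 1: U + S ≡ M (mod 10)] from column 1 (U=6, M=5, carry-in 0, digits 5,6 already taken and all letters distinct): S must equal 9. So S=9.
Step 4. [col 2: I + I ≡ D (mod 10)] no forcing yet in column 2 (carry-in 1); I=8 is free and consistent — try it. So I=8.
Step 5. [col 2: I + I ≡ D (mod 10)] from column 2 (I=8, carry-in 1, digits 5,6,8,9 already taken and all letters distinct): D must equal 7. So D=7.
Step 6. [col 3: X + Z ≡ J (mod 10)] column 3 (X + Z ≡ J (mod 10), carry-in 1) doesn't pin J yet; pick J=2 and continue, so J=2.
Step 7. [col 3: X + Z ≡ J (mod 10)] several values work for Z in column 3 (X + Z ≡ J (mod 10), carry-in 1); try Z=1. So Z=1.
Step 8. [col 3: X + Z ≡ J (mod 10)] from column 3 (Z=1, J=2, carry-in 1, digits 1,2,5,6,7,8,9 already taken and all letters distinct): X must equal 0 ⇒ X=0.
Step 9. [col 4: M + Q ≡ S (mod 10)] column 4: given M=5, S=9, carry-in 0, and digits 0,1,2,5,6,7,8,9 already taken and all letters distinct, M+Q≡S (mod 10) forces Q=4, so Q=4.
Step 10. [col 5: Q + F ≡ D (mod 10)] in column 5 we have Q+F≡D with carry-in 0; given Q=4, D=7 and digits 0,1,2,4,5,6,7,8,9 already taken and all letters distinct, that pins F to 3 ⇒ F=3.

Answer: D=7, F=3, I=8, J=2, M=5, Q=4, S=9, U=6, X=0, Z=1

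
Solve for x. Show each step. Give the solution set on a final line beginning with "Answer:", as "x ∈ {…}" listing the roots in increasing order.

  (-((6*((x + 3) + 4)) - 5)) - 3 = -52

Step 1. [(-((6*((x + 3) + 4)) - 5)) - 3 = -52] the outer -3 inverts by adding 3. So sub: -((6*((x + 3) + 4)) - 5) = -49.
Step 2. [-((6*((x + 3) + 4)) - 5) = -49] leading − — multiply by −1. So neg: (6*((x + 3) + 4)) - 5 = 49.
Step 3. [(6*((x + 3) + 4)) - 5 = 49] add 5: x sits inside (… - 5) ⇒ sub: 6*((x + 3) + 4) = 54.
Step 4. [6*((x + 3) + 4) = 54] divide by the outer 6, so div: (x + 3) + 4 = 9.
Step 5. [(x + 3) + 4 = 9] subtract 4: x sits inside (… + 4). So sub: x + 3 = 5.
Step 6. [x + 3 = 5] +3 is outermost — subtract 3 both sides, so sub: x = 2.

Answer: x ∈ {2}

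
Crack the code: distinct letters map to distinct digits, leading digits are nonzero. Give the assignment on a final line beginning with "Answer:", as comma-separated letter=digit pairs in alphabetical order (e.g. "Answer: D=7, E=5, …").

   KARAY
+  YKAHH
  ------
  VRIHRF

Step 1. [V] V is the leading digit of a 6-digit sum of two 5-digit numbers; the final carry is exactly 1. So V=1.
Step 2. [col 1: Y + H ≡ F (mod 10)] several values work for Y in column 1 (Y + H ≡ F (mod 10), carry-in 0); try Y=8. So Y=8.
Step 3. [col 1: Y + H ≡ F (mod 10)] H=5 is one option consistent with column 1 (Y + H ≡ F (mod 10), carry-in 0) — take it ⇒ H=5.
Step 4. [col 1: Y + H ≡ F (mod 10)] from column 1 (Y=8, H=5, carry-in 0, digits 1,5,8 already taken and all letters distinct): F must equal 3 ⇒ F=3.
Step 5. [col 2: A + H ≡ R (mod 10)] several values work for R in column 2 (A + H ≡ R (mod 10), carry-in 1); try R=0. So R=0.
Step 6. [col 2: A + H ≡ R (mod 10)] from column 2 (H=5, R=0, carry-in 1, digits 0,1,3,5,8 already taken and all letters distinct): A must equal 4, so A=4.
Step 7. [col 4: A + K ≡ I (mod 10)] in column 4 we have A+K≡I with carry-in 0; given A=4 and digits 0,1,3,4,5,8 already taken and all letters distinct, that pins K to 2, so K=2.
Step 8. [col 4: A + K ≡ I (mod 10)] column 4 reads A+K+carry(0)=I with A=4, K=2; with digits 0,1,2,3,4,5,8 already taken and all letters distinct, the only value for I is 6 ⇒ I=6.

Answer: A=4, F=3, H=5, I=6, K=2, R=0, V=1, Y=8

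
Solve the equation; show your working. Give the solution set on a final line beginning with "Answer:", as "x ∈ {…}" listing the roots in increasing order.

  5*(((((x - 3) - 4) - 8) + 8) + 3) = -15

Step 1. [5*(((((x - 3) - 4) - 8) + 8) + 3) = -15] 5·(inner) — divide through by 5. So div: ((((x - 3) - 4) - 8) + 8) + 3 = -3.
Step 2. [((((x - 3) - 4) - 8) + 8) + 3 = -3] peel the +3: subtract 3 from each side ⇒ sub: (((x - 3) - 4) - 8) + 8 = -6.
Step 3. [(((x - 3) - 4) - 8) + 8 = -6] peel the +8: subtract 8 from each side ⇒ sub: ((x - 3) - 4) - 8 = -14.
Step 4. [((x - 3) - 4) - 8 = -14] the outer -8 inverts by adding 8 ⇒ sub: (x - 3) - 4 = -6.
Step 5. [(x - 3) - 4 = -6] add 4: x sits inside (… - 4) ⇒ sub: x - 3 = -2.
Step 6. [x - 3 = -2] the outer -3 inverts by adding 3 ⇒ sub: x = 1.

Answer: x ∈ {1}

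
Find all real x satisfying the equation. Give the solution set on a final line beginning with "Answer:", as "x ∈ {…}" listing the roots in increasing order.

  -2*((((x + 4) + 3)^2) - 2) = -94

Step 1. [-2*((((x + 4) + 3)^2) - 2) = -94] divide by the outer -2. So div: (((x + 4) + 3)^2) - 2 = 47.
Step 2. [(((x + 4) + 3)^2) - 2 = 47] -2 is outermost — add 2 both sides. So sub: ((x + 4) + 3)^2 = 49.
Step 3. [((x + 4) + 3)^2 = 49] LHS squared, RHS 49 ≥ 0: apply √ (±) ⇒ sqrt: (x + 4) + 3 = 7 or -7.
Step 4. [(x + 4) + 3 = 7 or -7] subtract 3: x sits inside (… + 3) ⇒ sub: x + 4 = 4 or -10.
Step 5. [x + 4 = 4 or -10] +4 is outermost — subtract 4 both sides, so sub: x = 0 or -14.

Answer: x ∈ {-14, 0}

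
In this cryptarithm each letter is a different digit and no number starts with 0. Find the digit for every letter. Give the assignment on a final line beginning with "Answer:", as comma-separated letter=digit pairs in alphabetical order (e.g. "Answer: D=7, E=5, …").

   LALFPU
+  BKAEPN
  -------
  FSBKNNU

Step 1. [col 1: U + N ≡ U (mod 10)] column 1: given nothing yet, carry-in 0, and all letters distinct, none taken yet, U+N≡U (mod 10) forces N=0 ⇒ N=0.
Step 2. [F] adding two 6-digit numbers gives at most 6+1 digits, and here it does — F is that final carry and must be 1, so F=1.
Step 3. [col 1: U + N ≡ U (mod 10)] several values work for U in column 1 (U + N ≡ U (mod 10), carry-in 0); try U=6, so U=6.
Step 4. [col 2: P + P ≡ N (mod 10)] column 2 reads P+P+carry(0)=N with N=0; with digits 0,1,6 already taken and all letters distinct, the only value for P is 5. So P=5.
Step 5. [col 3: F + E ≡ N (mod 10)] from column 3 (F=1, N=0, carry-in 1, digits 0,1,5,6 already taken and all letters distinct): E must equal 8 ⇒ E=8.
Step 6. [col 4: L + A ≡ K (mod 10)] K=7 is one option consistent with column 4 (L + A ≡ K (mod 10), carry-in 1) — take it ⇒ K=7.
Step 7. [col 4: L + A ≡ K (mod 10)] several values work for A in column 4 (L + A ≡ K (mod 10), carry-in 1); try A=2 ⇒ A=2.
Step 8. [col 4: L + A ≡ K (mod 10)] from column 4 (A=2, K=7, carry-in 1, digits 0,1,2,5,6,7,8 already taken and all letters distinct): L must equal 4 ⇒ L=4.
Step 9. [col 5: A + K ≡ B (mod 10)] column 5 reads A+K+carry(0)=B with A=2, K=7; with digits 0,1,2,4,5,6,7,8 already taken and all letters distinct, the only value for B is 9, so B=9.
Step 10. [col 6: L + B ≡ S (mod 10)] from column 6 (L=4, B=9, carry-in 0, digits 0,1,2,4,5,6,7,8,9 already taken and all letters distinct): S must equal 3, so S=3.

Answer: A=2, B=9, E=8, F=1, K=7, L=4, N=0, P=5, S=3, U=6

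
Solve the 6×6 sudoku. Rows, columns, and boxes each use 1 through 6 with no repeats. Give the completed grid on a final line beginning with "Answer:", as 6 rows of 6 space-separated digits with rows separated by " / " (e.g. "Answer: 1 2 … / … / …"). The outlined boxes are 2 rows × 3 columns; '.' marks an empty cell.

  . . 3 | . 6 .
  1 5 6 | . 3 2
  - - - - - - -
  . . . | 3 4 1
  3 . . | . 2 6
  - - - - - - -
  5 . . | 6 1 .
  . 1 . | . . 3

Step 1. [r6c4∈{2,4,5}] 2 has one home in col 4: r6c4 ⇒ r6c4=2.
Step 2. [r6c3∈{4}] nothing but 4 survives at r6c3 ⇒ r6c3=4.
Step 3. [r1c1∈{2,4}] in col 1, 4 fits only at r1c1. So r1c1=4.
Step 4. [r3c1∈{2,6}] in col 1, 2 fits only at r3c1, so r3c1=2.
Step 5. [r4c4∈{5}] r4c4's peers cover all but 5. So r4c4=5.
Step 6. [r5c2∈{2,3}] row 5 places 3 nowhere but r5c2. So r5c2=3.
Step 7. [r6c5∈{5}] nothing but 5 survives at r6c5, so r6c5=5.
Step 8. [r5c6∈{4}] only 4 remains possible at r5c6. So r5c6=4.
Step 9. [r2c4∈{4}] nothing but 4 survives at r2c4 ⇒ r2c4=4.
Step 10. [r5c3∈{2}] only 2 remains possible at r5c3. So r5c3=2.
Step 11. [r1c6∈{5}] only 5 remains possible at r1c6 ⇒ r1c6=5.
Step 12. [r3c3∈{5}] r3c3 has the single candidate 5, so r3c3=5.
Step 13. [r6c1∈{6}] r6c1 has the single candidate 6, so r6c1=6.
Step 14. [r1c4∈{1}] nothing but 1 survives at r1c4, so r1c4=1.
Step 15. [r3c2∈{6}] only 6 remains possible at r3c2, so r3c2=6.
Step 16. [r4c2∈{4}] only 4 remains possible at r4c2. So r4c2=4.
Step 17. [r4c3∈{1}] r4c3's peers cover all but 1, so r4c3=1.
Step 18. [r1c2∈{2}] r1c2 is down to just 2 ⇒ r1c2=2.

Answer: 4 2 3 1 6 5 / 1 5 6 4 3 2 / 2 6 5 3 4 1 / 3 4 1 5 2 6 / 5 3 2 6 1 4 / 6 1 4 2 5 3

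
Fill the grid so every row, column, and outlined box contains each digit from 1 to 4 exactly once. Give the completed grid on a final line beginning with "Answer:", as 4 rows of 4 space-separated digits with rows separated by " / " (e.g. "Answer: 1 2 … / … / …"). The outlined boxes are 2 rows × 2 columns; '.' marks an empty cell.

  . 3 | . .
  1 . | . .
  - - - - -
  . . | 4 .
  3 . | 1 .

Step 1. [r3c1∈{2}] r3c1 is down to just 2. So r3c1=2.
Step 2. [r1c3∈{2}] r1c3 has the single candidate 2, so r1c3=2.
Step 3. [r1c1∈{4}] nothing but 4 survives at r1c1 ⇒ r1c1=4.
Step 4. [r2c3∈{3}] r2c3 is down to just 3. So r2c3=3.
Step 5. [r1c4∈{1}] r1c4 is down to just 1 ⇒ r1c4=1.
Step 6. [r3c4∈{3}] r3c4 is down to just 3. So r3c4=3.
Step 7. [r3c2∈{1}] only 1 remains possible at r3c2 ⇒ r3c2=1.
Step 8. [r4c4∈{2}] nothing but 2 survives at r4c4, so r4c4=2.
Step 9. [r2c4∈{4}] only 4 remains possible at r2c4 ⇒ r2c4=4.
Step 10. [r4c2∈{4}] nothing but 4 survives at r4c2, so r4c2=4.
Step 11. [r2c2∈{2}] r2c2's peers cover all but 2, so r2c2=2.

Answer: 4 3 2 1 / 1 2 3 4 / 2 1 4 3 / 3 4 1 2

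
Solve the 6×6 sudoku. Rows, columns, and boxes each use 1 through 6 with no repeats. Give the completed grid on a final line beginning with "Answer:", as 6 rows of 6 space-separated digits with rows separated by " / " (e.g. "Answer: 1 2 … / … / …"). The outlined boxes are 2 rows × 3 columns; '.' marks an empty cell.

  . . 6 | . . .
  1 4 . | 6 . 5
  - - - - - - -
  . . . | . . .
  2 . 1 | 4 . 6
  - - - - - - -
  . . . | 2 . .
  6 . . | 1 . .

Step 1. [r1c4∈{3}] r1c4's peers cover all but 3, so r1c4=3.
Step 2. [r3c4∈{5}] r3c4's peers cover all but 5 ⇒ r3c4=5.
Step 3. [r4c5∈{3}] r4c5 is down to just 3. So r4c5=3.
Step 4. [r2c5∈{2}] only 2 remains possible at r2c5. So r2c5=2.
Step 5. [r6c3∈{2,3,4,5}] 2 has one home in col 3: r6c3, so r6c3=2.
Step 6. [r5c3∈{3,4,5}] col 3 places 5 nowhere but r5c3 ⇒ r5c3=5.
Step 7. [r5c1∈{3,4}] r5c1 is the only open cell in box 5 admitting 4. So r5c1=4.
Step 8. [r6c2∈{3}] r6c2's peers cover all but 3. So r6c2=3.
Step 9. [r6c6∈{4}] only 4 remains possible at r6c6. So r6c6=4.
Step 10. [r3c5∈{1}] r3c5's peers cover all but 1, so r3c5=1.
Step 11. [r1c2∈{2,5}] r1c2 is the only open cell in row 1 admitting 2, so r1c2=2.
Step 12. [r3c1∈{3}] r3c1 is down to just 3 ⇒ r3c1=3.
Step 13. [r1c1∈{5}] nothing but 5 survives at r1c1, so r1c1=5.
Step 14. [r2c3∈{3}] r2c3 has the single candidate 3, so r2c3=3.
Step 15. [r5c5∈{6}] only 6 remains possible at r5c5, so r5c5=6.
Step 16. [r3c2∈{6}] r3c2 has the single candidate 6. So r3c2=6.
Step 17. [r5c6∈{3}] r5c6's peers cover all but 3 ⇒ r5c6=3.
Step 18. [r4c2∈{5}] r4c2 has the single candidate 5, so r4c2=5.
Step 19. [r3c6∈{2}] only 2 remains possible at r3c6 ⇒ r3c6=2.
Step 20. [r3c3∈{4}] nothing but 4 survives at r3c3, so r3c3=4.
Step 21. [r6c5∈{5}] r6c5 is down to just 5, so r6c5=5.
Step 22. [r1c5∈{4}] r1c5 is down to just 4. So r1c5=4.
Step 23. [r5c2∈{1}] r5c2's peers cover all but 1. So r5c2=1.
Step 24. [r1c6∈{1}] r1c6's peers cover all but 1, so r1c6=1.

Answer: 5 2 6 3 4 1 / 1 4 3 6 2 5 / 3 6 4 5 1 2 / 2 5 1 4 3 6 / 4 1 5 2 6 3 / 6 3 2 1 5 4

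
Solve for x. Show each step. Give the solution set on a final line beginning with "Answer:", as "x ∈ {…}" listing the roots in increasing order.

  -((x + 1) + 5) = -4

Step 1. [-((x + 1) + 5) = -4] leading − — multiply by −1. So neg: (x + 1) + 5 = 4.
Step 2. [(x + 1) + 5 = 4] the outer +5 inverts by subtracting 5 ⇒ sub: x + 1 = -1.
Step 3. [x + 1 = -1] +1 is outermost — subtract 1 both sides. So sub: x = -2.

Answer: x ∈ {-2}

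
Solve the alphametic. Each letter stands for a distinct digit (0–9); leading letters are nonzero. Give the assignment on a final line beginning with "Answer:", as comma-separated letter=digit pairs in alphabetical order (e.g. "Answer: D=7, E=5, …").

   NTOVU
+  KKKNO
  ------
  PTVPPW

Step 1. [P] the sum has 6 digits but both addends have 5; that extra leading digit P is the final carry, namely 1 ⇒ P=1.
Step 2. [col 1: U + O ≡ W (mod 10)] no forcing yet in column 1 (carry-in 0); O=4 is free and consistent — try it ⇒ O=4.
Step 3. [col 1: U + O ≡ W (mod 10)] no forcing yet in column 1 (carry-in 0); U=9 is free and consistent — try it ⇒ U=9.
Step 4. [col 1: U + O ≡ W (mod 10)] in column 1 we have U+O≡W with carry-in 0; given U=9, O=4 and digits 1,4,9 already taken and all letters distinct, that pins W to 3 ⇒ W=3.
Step 5. [col 2: V + N ≡ P (mod 10)] no forcing yet in column 2 (carry-in 1); N=8 is free and consistent — try it. So N=8.
Step 6. [col 2: V + N ≡ P (mod 10)] column 2 reads V+N+carry(1)=P with N=8, P=1; with digits 1,3,4,8,9 already taken and all letters distinct, the only value for V is 2, so V=2.
Step 7. [col 3: O + K ≡ P (mod 10)] from column 3 (O=4, P=1, carry-in 1, digits 1,2,3,4,8,9 already taken and all letters distinct): K must equal 6, so K=6.
Step 8. [col 4: T + K ≡ V (mod 10)] in column 4 we have T+K≡V with carry-in 1; given K=6, V=2 and digits 1,2,3,4,6,8,9 already taken and all letters distinct, that pins T to 5. So T=5.

Answer: K=6, N=8, O=4, P=1, T=5, U=9, V=2, W=3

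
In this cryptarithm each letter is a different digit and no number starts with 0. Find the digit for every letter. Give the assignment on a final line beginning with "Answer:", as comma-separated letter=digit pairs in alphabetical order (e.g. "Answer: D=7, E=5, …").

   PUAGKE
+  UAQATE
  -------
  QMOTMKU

Step 1. [col 1: E + E ≡ U (mod 10)] several values work for U in column 1 (E + E ≡ U (mod 10), carry-in 0); try U=6, so U=6.
Step 2. [col 1: E + E ≡ U (mod 10)] E=8 is one option consistent with column 1 (E + E ≡ U (mod 10), carry-in 0) — take it ⇒ E=8.
Step 3. [col 2: K + T ≡ K (mod 10)] from column 2 (nothing yet, carry-in 1, digits 6,8 already taken and all letters distinct): T must equal 9, so T=9.
Step 4. [col 2: K + T ≡ K (mod 10)] several values work for K in column 2 (K + T ≡ K (mod 10), carry-in 1); try K=0, so K=0.
Step 5. [col 3: G + A ≡ M (mod 10)] G=4 is one option consistent with column 3 (G + A ≡ M (mod 10), carry-in 1) — take it. So G=4.
Step 6. [col 3: G + A ≡ M (mod 10)] A=7 is one option consistent with column 3 (G + A ≡ M (mod 10), carry-in 1) — take it. So A=7.
Step 7. [col 3: G + A ≡ M (mod 10)] column 3: given G=4, A=7, carry-in 1, and digits 0,4,6,7,8,9 already taken and all letters distinct, G+A≡M (mod 10) forces M=2 ⇒ M=2.
Step 8. [col 4: A + Q ≡ T (mod 10)] column 4: given A=7, T=9, carry-in 1, and digits 0,2,4,6,7,8,9 already taken and all letters distinct, A+Q≡T (mod 10) forces Q=1 ⇒ Q=1.
Step 9. [col 5: U + A ≡ O (mod 10)] column 5: given U=6, A=7, carry-in 0, and digits 0,1,2,4,6,7,8,9 already taken and all letters distinct, U+A≡O (mod 10) forces O=3, so O=3.
Step 10. [col 6: P + U ≡ M (mod 10)] column 6 reads P+U+carry(1)=M with U=6, M=2; with digits 0,1,2,3,4,6,7,8,9 already taken and all letters distinct, the only value for P is 5 ⇒ P=5.

Answer: A=7, E=8, G=4, K=0, M=2, O=3, P=5, Q=1, T=9, U=6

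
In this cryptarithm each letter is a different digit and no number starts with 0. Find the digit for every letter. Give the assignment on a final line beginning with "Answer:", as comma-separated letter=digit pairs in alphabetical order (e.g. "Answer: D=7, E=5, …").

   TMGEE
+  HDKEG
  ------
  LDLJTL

Step 1. [col 1: E + G ≡ L (mod 10)] E=7 is one option consistent with column 1 (E + G ≡ L (mod 10), carry-in 0) — take it. So E=7.
Step 2. [col 1: E + G ≡ L (mod 10)] column 1 (E + G ≡ L (mod 10), carry-in 0) doesn't pin G yet; pick G=4 and continue, so G=4.
Step 3. [col 1: E + G ≡ L (mod 10)] in column 1 we have E+G≡L with carry-in 0; given E=7, G=4 and digits 4,7 already taken and all letters distinct, that pins L to 1. So L=1.
Step 4. [col 2: E + E ≡ T (mod 10)] from column 2 (E=7, carry-in 1, digits 1,4,7 already taken and all letters distinct): T must equal 5. So T=5.
Step 5. [col 3: G + K ≡ J (mod 10)] no forcing yet in column 3 (carry-in 1); J=8 is free and consistent — try it, so J=8.
Step 6. [col 3: G + K ≡ J (mod 10)] column 3: given G=4, J=8, carry-in 1, and digits 1,4,5,7,8 already taken and all letters distinct, G+K≡J (mod 10) forces K=3. So K=3.
Step 7. [col 4: M + D ≡ L (mod 10)] column 4 (M + D ≡ L (mod 10), carry-in 0) doesn't pin M yet; pick M=9 and continue. So M=9.
Step 8. [col 4: M + D ≡ L (mod 10)] in column 4 we have M+D≡L with carry-in 0; given M=9, L=1 and digits 1,3,4,5,7,8,9 already taken and all letters distinct, that pins D to 2, so D=2.
Step 9. [col 5: T + H ≡ D (mod 10)] from column 5 (T=5, D=2, carry-in 1, digits 1,2,3,4,5,7,8,9 already taken and all letters distinct): H must equal 6. So H=6.

Answer: D=2, E=7, G=4, H=6, J=8, K=3, L=1, M=9, T=5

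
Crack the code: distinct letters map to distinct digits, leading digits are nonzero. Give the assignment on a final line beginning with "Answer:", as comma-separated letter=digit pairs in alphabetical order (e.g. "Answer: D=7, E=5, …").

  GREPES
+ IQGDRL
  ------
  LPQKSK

Step 1. [col 1: S + L ≡ K (mod 10)] several values work for S in column 1 (S + L ≡ K (mod 10), carry-in 0); try S=4 ⇒ S=4.
Step 2. [col 1: S + L ≡ K (mod 10)] K=9 is one option consistent with column 1 (S + L ≡ K (mod 10), carry-in 0) — take it ⇒ K=9.
Step 3. [col 1: S + L ≡ K (mod 10)] from column 1 (S=4, K=9, carry-in 0, digits 4,9 already taken and all letters distinct): L must equal 5 ⇒ L=5.
Step 4. [col 2: E + R ≡ S (mod 10)] column 2 (E + R ≡ S (mod 10), carry-in 0) doesn't pin E yet; pick E=8 and continue, so E=8.
Step 5. [col 2: E + R ≡ S (mod 10)] column 2 reads E+R+carry(0)=S with E=8, S=4; with digits 4,5,8,9 already taken and all letters distinct, the only value for R is 6 ⇒ R=6.
Step 6. [col 3: P + D ≡ K (mod 10)] several values work for P in column 3 (P + D ≡ K (mod 10), carry-in 1); try P=7 ⇒ P=7.
Step 7. [col 3: P + D ≡ K (mod 10)] column 3: given P=7, K=9, carry-in 1, and digits 4,5,6,7,8,9 already taken and all letters distinct, P+D≡K (mod 10) forces D=1, so D=1.
Step 8. [col 4: E + G ≡ Q (mod 10)] column 4 reads E+G+carry(0)=Q with E=8; with digits 1,4,5,6,7,8,9 already taken and all letters distinct, the only value for G is 2 ⇒ G=2.
Step 9. [col 4: E + G ≡ Q (mod 10)] column 4: given E=8, G=2, carry-in 0, and digits 1,2,4,5,6,7,8,9 already taken and all letters distinct, E+G≡Q (mod 10) forces Q=0 ⇒ Q=0.
Step 10. [col 6: G + I ≡ L (mod 10)] in column 6 we have G+I≡L with carry-in 0; given G=2, L=5 and digits 0,1,2,4,5,6,7,8,9 already taken and all letters distinct, that pins I to 3, so I=3.

Answer: D=1, E=8, G=2, I=3, K=9, L=5, P=7, Q=0, R=6, S=4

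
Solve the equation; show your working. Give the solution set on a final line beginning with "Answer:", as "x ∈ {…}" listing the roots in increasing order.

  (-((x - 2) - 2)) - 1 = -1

Step 1. [(-((x - 2) - 2)) - 1 = -1] peel the -1: add 1 from each side, so sub: -((x - 2) - 2) = 0.
Step 2. [-((x - 2) - 2) = 0] LHS negated; negate both sides ⇒ neg: (x - 2) - 2 = 0.
Step 3. [(x - 2) - 2 = 0] peel the -2: add 2 from each side. So sub: x - 2 = 2.
Step 4. [x - 2 = 2] -2 is outermost — add 2 both sides. So sub: x = 4.

Answer: x ∈ {4}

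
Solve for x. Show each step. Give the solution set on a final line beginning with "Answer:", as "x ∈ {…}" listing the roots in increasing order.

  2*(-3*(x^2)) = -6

Step 1. [2*(-3*(x^2)) = -6] 2·(inner) — divide through by 2 ⇒ div: -3*(x^2) = -3.
Step 2. [-3*(x^2) = -3] -3 out front; divide by -3. So div: x^2 = 1.
Step 3. [x^2 = 1] √ both sides: 1 ≥ 0 gives two branches ⇒ sqrt: x = 1 or -1.

Answer: x ∈ {-1, 1}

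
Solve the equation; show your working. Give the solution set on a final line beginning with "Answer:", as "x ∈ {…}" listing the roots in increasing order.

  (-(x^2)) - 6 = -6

Step 1. [(-(x^2)) - 6 = -6] the outer -6 inverts by adding 6. So sub: -(x^2) = 0.
Step 2. [-(x^2) = 0] flip signs both sides ⇒ neg: x^2 = 0.
Step 3. [x^2 = 0] LHS squared, RHS 0 ≥ 0: apply √ (±) ⇒ sqrt: x = 0.

Answer: x ∈ {0}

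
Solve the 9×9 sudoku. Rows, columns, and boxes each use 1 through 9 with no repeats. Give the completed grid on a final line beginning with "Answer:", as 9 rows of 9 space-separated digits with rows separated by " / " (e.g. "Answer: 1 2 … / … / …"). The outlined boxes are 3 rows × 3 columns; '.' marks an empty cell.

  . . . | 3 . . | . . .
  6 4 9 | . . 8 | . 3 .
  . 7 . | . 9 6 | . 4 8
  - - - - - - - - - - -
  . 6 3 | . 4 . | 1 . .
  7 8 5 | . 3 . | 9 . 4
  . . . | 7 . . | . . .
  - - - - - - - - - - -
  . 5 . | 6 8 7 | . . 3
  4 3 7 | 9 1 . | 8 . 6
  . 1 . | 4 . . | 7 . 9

Step 1. [r1c2∈{2}] nothing but 2 survives at r1c2. So r1c2=2.
Step 2. [r7c3∈{2}] r7c3's peers cover all but 2. So r7c3=2.
Step 3. [r3c3∈{1}] r3c3 has the single candidate 1, so r3c3=1.
Step 4. [r6c8∈{2,5,6,8}] across row 6, 8 lands solely at r6c8. So r6c8=8.
Step 5. [r1c8∈{1,5,6,7,9}] in row 1, 9 fits only at r1c8. So r1c8=9.
Step 6. [r4c8∈{2,5,7}] 7 has one home in col 8: r4c8 ⇒ r4c8=7.
Step 7. [r6c7∈{2,3,5,6}] 3 has one home in row 6: r6c7. So r6c7=3.
Step 8. [r6c1∈{1,2,9}] 1 has one home in col 1: r6c1 ⇒ r6c1=1.
Step 9. [r4c1∈{2,9}] r4c1 is the only open cell in col 1 admitting 2, so r4c1=2.
Step 10. [r4c9∈{5}] only 5 remains possible at r4c9. So r4c9=5.
Step 11. [r6c9∈{2}] only 2 remains possible at r6c9. So r6c9=2.
Step 12. [r1c6∈{1,4,5}] across row 1, 4 lands solely at r1c6. So r1c6=4.
Step 13. [r2c4∈{1,2,5}] 1 has one home in box 2: r2c4 ⇒ r2c4=1.
Step 14. [r3c4∈{2,5}] in col 4, 5 fits only at r3c4, so r3c4=5.
Step 15. [r2c5∈{2,7}] box 2 places 2 nowhere but r2c5 ⇒ r2c5=2.
Step 16. [r9c5∈{5}] only 5 remains possible at r9c5, so r9c5=5.
Step 17. [r8c6∈{2}] r8c6 has the single candidate 2. So r8c6=2.
Step 18. [r1c3∈{8}] r1c3's peers cover all but 8 ⇒ r1c3=8.
Step 19. [r2c7∈{5}] r2c7 has the single candidate 5. So r2c7=5.
Step 20. [r1c5∈{7}] r1c5 has the single candidate 7, so r1c5=7.
Step 21. [r6c6∈{5,9}] r6c6 is the only open cell in row 6 admitting 5 ⇒ r6c6=5.
Step 22. [r3c7∈{2}] only 2 remains possible at r3c7 ⇒ r3c7=2.
Step 23. [r7c1∈{9}] r7c1's peers cover all but 9. So r7c1=9.
Step 24. [r3c1∈{3}] nothing but 3 survives at r3c1, so r3c1=3.
Step 25. [r2c9∈{7}] only 7 remains possible at r2c9 ⇒ r2c9=7.
Step 26. [r5c6∈{1}] nothing but 1 survives at r5c6, so r5c6=1.
Step 27. [r9c3∈{6}] r9c3 has the single candidate 6. So r9c3=6.
Step 28. [r1c1∈{5}] nothing but 5 survives at r1c1. So r1c1=5.
Step 29. [r9c1∈{8}] r9c1's peers cover all but 8 ⇒ r9c1=8.
Step 30. [r1c7∈{6}] r1c7 is down to just 6, so r1c7=6.
Step 31. [r5c8∈{6}] r5c8 is down to just 6 ⇒ r5c8=6.
Step 32. [r7c8∈{1}] r7c8 has the single candidate 1. So r7c8=1.
Step 33. [r9c6∈{3}] nothing but 3 survives at r9c6 ⇒ r9c6=3.
Step 34. [r8c8∈{5}] only 5 remains possible at r8c8, so r8c8=5.
Step 35. [r4c6∈{9}] only 9 remains possible at r4c6. So r4c6=9.
Step 36. [r7c7∈{4}] nothing but 4 survives at r7c7 ⇒ r7c7=4.
Step 37. [r6c5∈{6}] r6c5 is down to just 6. So r6c5=6.
Step 38. [r1c9∈{1}] only 1 remains possible at r1c9, so r1c9=1.
Step 39. [r6c3∈{4}] only 4 remains possible at r6c3. So r6c3=4.
Step 40. [r5c4∈{2}] r5c4's peers cover all but 2. So r5c4=2.
Step 41. [r6c2∈{9}] r6c2 has the single candidate 9, so r6c2=9.
Step 42. [r4c4∈{8}] r4c4 is down to just 8 ⇒ r4c4=8.
Step 43. [r9c8∈{2}] r9c8's peers cover all but 2, so r9c8=2.

Answer: 5 2 8 3 7 4 6 9 1 / 6 4 9 1 2 8 5 3 7 / 3 7 1 5 9 6 2 4 8 / 2 6 3 8 4 9 1 7 5 / 7 8 5 2 3 1 9 6 4 / 1 9 4 7 6 5 3 8 2 / 9 5 2 6 8 7 4 1 3 / 4 3 7 9 1 2 8 5 6 / 8 1 6 4 5 3 7 2 9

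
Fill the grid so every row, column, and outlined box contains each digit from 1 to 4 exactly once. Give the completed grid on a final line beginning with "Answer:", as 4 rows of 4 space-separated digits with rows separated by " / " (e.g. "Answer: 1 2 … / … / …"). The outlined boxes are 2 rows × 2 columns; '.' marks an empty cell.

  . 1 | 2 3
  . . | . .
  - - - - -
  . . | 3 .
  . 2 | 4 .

Step 1. [r2c4∈{1,4}] in col 4, 4 fits only at r2c4. So r2c4=4.
Step 2. [r4c1∈{1,3}] 3 has one home in row 4: r4c1. So r4c1=3.
Step 3. [r3c1∈{1,4}] r3c1 is the only open cell in col 1 admitting 1 ⇒ r3c1=1.
Step 4. [r2c3∈{1}] only 1 remains possible at r2c3 ⇒ r2c3=1.
Step 5. [r2c1∈{2}] only 2 remains possible at r2c1 ⇒ r2c1=2.
Step 6. [r3c4∈{2}] r3c4 has the single candidate 2. So r3c4=2.
Step 7. [r1c1∈{4}] nothing but 4 survives at r1c1, so r1c1=4.
Step 8. [r4c4∈{1}] nothing but 1 survives at r4c4. So r4c4=1.
Step 9. [r2c2∈{3}] r2c2 has the single candidate 3 ⇒ r2c2=3.
Step 10. [r3c2∈{4}] only 4 remains possible at r3c2. So r3c2=4.

Answer: 4 1 2 3 / 2 3 1 4 / 1 4 3 2 / 3 2 4 1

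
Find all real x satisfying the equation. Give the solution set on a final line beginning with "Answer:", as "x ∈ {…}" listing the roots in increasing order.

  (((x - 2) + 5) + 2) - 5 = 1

Step 1. [(((x - 2) + 5) + 2) - 5 = 1] peel the -5: add 5 from each side. So sub: ((x - 2) + 5) + 2 = 6.
Step 2. [((x - 2) + 5) + 2 = 6] subtract 2: x sits inside (… + 2). So sub: (x - 2) + 5 = 4.
Step 3. [(x - 2) + 5 = 4] peel the +5: subtract 5 from each side. So sub: x - 2 = -1.
Step 4. [x - 2 = -1] the outer -2 inverts by adding 2, so sub: x = 1.

Answer: x ∈ {1}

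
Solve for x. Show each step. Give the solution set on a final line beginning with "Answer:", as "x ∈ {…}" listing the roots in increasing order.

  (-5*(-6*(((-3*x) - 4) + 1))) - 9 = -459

Step 1. [(-5*(-6*(((-3*x) - 4) + 1))) - 9 = -459] 9 comes off first (add 9), so sub: -5*(-6*(((-3*x) - 4) + 1)) = -450.
Step 2. [-5*(-6*(((-3*x) - 4) + 1)) = -450] leading coefficient -5: divide by -5. So div: -6*(((-3*x) - 4) + 1) = 90.
Step 3. [-6*(((-3*x) - 4) + 1) = 90] -6 out front; divide by -6 ⇒ div: ((-3*x) - 4) + 1 = -15.
Step 4. [((-3*x) - 4) + 1 = -15] the outer +1 inverts by subtracting 1. So sub: (-3*x) - 4 = -16.
Step 5. [(-3*x) - 4 = -16] 4 comes off first (add 4). So sub: -3*x = -12.
Step 6. [-3*x = -12] -3·(inner) — divide through by -3. So div: x = 4.

Answer: x ∈ {4}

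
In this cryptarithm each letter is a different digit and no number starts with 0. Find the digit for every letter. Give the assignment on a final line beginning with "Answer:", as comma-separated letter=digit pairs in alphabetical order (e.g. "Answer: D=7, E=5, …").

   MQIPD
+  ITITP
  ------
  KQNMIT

Step 1. [col 1: D + P ≡ T (mod 10)] column 1 (D + P ≡ T (mod 10), carry-in 0) doesn't pin T yet; pick T=0 and continue. So T=0.
Step 2. [col 1: D + P ≡ T (mod 10)] no forcing yet in column 1 (carry-in 0); P=7 is free and consistent — try it, so P=7.
Step 3. [K] the sum has 6 digits but both addends have 5; that extra leading digit K is the final carry, namely 1 ⇒ K=1.
Step 4. [col 1: D + P ≡ T (mod 10)] column 1: given P=7, T=0, carry-in 0, and digits 0,1,7 already taken and all letters distinct, D+P≡T (mod 10) forces D=3 ⇒ D=3.
Step 5. [col 2: P + T ≡ I (mod 10)] column 2 reads P+T+carry(1)=I with P=7, T=0; with digits 0,1,3,7 already taken and all letters distinct, the only value for I is 8, so I=8.
Step 6. [col 3: I + I ≡ M (mod 10)] column 3 reads I+I+carry(0)=M with I=8; with digits 0,1,3,7,8 already taken and all letters distinct, the only value for M is 6. So M=6.
Step 7. [col 4: Q + T ≡ N (mod 10)] column 4 reads Q+T+carry(1)=N with T=0; with digits 0,1,3,6,7,8 already taken and all letters distinct, the only value for N is 5, so N=5.
Step 8. [col 4: Q + T ≡ N (mod 10)] from column 4 (T=0, N=5, carry-in 1, digits 0,1,3,5,6,7,8 already taken and all letters distinct): Q must equal 4. So Q=4.

Answer: D=3, I=8, K=1, M=6, N=5, P=7, Q=4, T=0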